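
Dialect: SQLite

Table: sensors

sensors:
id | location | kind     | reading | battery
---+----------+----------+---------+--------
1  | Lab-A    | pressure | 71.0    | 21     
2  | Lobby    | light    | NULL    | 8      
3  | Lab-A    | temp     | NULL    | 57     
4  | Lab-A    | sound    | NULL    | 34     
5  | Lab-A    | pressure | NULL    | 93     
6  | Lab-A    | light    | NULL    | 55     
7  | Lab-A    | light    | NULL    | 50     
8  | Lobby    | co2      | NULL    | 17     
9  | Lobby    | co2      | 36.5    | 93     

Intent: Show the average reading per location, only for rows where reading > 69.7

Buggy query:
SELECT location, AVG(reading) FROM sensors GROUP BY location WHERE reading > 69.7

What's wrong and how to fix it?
Bug: WHERE cannot follow GROUP BY

Fix: Place WHERE between FROM and GROUP BY

Corrected query:
SELECT location, AVG(reading) FROM sensors WHERE reading > 69.7 GROUP BY location

Result:
location | AVG(reading)
---------+-------------
Lab-A    | 71          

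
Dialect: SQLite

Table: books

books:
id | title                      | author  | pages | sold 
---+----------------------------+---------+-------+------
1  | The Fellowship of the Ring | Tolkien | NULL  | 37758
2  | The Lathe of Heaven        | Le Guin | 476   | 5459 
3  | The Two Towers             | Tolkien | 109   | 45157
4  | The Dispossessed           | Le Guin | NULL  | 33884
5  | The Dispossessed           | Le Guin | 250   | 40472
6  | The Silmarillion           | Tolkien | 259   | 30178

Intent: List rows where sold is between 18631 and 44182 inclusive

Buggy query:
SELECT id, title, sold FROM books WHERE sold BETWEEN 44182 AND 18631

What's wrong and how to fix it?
Bug: BETWEEN expects the lower bound first; with 44182 AND 18631 the range is empty

Fix: Swap the bounds so the smaller value comes first

Corrected query:
SELECT id, title, sold FROM books WHERE sold BETWEEN 18631 AND 44182

Result:
id | title                      | sold 
---+----------------------------+------
1  | The Fellowship of the Ring | 37758
4  | The Dispossessed           | 33884
5  | The Dispossessed           | 40472
6  | The Silmarillion           | 30178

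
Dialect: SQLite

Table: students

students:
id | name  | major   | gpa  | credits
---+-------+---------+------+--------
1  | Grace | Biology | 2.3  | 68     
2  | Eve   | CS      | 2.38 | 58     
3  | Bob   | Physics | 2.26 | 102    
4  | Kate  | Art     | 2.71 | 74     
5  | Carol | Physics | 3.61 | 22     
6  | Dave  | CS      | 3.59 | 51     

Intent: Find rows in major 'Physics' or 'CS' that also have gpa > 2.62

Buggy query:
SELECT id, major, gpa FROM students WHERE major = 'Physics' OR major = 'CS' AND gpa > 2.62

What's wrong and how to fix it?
Bug: Without parentheses, AND is evaluated before OR, so the gpa filter only applies to the 'CS' branch

Fix: Group the OR with parentheses (or use IN), then AND the threshold

Corrected query:
SELECT id, major, gpa FROM students WHERE (major = 'Physics' OR major = 'CS') AND gpa > 2.62

Result:
id | major   | gpa 
---+---------+-----
5  | Physics | 3.61
6  | CS      | 3.59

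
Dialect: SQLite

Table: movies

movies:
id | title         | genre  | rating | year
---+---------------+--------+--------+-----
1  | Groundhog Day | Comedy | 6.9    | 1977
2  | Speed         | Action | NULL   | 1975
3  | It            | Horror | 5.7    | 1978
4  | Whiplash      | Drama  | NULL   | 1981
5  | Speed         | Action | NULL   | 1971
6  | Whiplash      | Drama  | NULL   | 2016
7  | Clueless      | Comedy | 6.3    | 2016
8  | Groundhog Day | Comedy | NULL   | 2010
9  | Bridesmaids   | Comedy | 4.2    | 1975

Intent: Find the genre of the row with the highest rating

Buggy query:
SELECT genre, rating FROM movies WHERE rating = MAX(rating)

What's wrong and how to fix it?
Bug: MAX(rating) is an aggregate and cannot be used directly in WHERE

Fix: Use a subquery: WHERE rating = (SELECT MAX(rating) FROM movies)

Corrected query:
SELECT genre, rating FROM movies WHERE rating = (SELECT MAX(rating) FROM movies)

Result:
genre  | rating
-------+-------
Comedy | 6.9   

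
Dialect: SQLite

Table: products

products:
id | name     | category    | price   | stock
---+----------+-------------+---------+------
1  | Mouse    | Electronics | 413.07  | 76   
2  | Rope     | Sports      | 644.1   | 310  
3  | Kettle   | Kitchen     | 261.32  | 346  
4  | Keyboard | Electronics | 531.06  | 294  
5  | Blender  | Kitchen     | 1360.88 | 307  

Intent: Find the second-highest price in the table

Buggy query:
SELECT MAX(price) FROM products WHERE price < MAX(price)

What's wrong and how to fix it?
Bug: The inner MAX is an aggregate inside WHERE, which is not allowed

Fix: Put the inner MAX in a scalar subquery

Corrected query:
SELECT MAX(price) FROM products WHERE price < (SELECT MAX(price) FROM products)

Result:
MAX(price)
----------
644.1     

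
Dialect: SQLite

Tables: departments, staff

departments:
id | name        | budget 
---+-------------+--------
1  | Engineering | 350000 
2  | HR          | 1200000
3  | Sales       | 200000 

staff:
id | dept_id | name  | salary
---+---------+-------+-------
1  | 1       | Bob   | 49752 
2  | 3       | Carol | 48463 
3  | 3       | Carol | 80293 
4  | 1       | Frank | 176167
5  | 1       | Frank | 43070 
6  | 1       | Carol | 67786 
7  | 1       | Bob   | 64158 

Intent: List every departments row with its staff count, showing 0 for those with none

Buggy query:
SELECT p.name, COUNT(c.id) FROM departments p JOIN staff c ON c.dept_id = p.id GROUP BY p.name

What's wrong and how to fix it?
Bug: An inner join excludes parents with zero children

Fix: Use LEFT JOIN so parents without children still appear (COUNT(c.id) gives 0)

Corrected query:
SELECT p.name, COUNT(c.id) FROM departments p LEFT JOIN staff c ON c.dept_id = p.id GROUP BY p.name

Result:
name        | COUNT(c.id)
------------+------------
Engineering | 5          
HR          | 0          
Sales       | 2          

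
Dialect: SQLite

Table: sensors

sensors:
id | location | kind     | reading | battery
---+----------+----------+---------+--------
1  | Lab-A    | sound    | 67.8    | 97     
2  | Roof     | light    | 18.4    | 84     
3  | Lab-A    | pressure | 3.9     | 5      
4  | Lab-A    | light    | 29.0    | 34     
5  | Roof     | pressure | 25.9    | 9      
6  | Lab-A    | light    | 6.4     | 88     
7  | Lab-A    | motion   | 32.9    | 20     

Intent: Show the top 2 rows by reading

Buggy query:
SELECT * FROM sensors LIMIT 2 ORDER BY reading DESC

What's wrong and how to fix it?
Bug: ORDER BY cannot follow LIMIT; LIMIT is the final clause

Fix: Swap the clauses: ORDER BY first, then LIMIT

Corrected query:
SELECT * FROM sensors ORDER BY reading DESC LIMIT 2

Result:
id | location | kind   | reading | battery
---+----------+--------+---------+--------
1  | Lab-A    | sound  | 67.8    | 97     
7  | Lab-A    | motion | 32.9    | 20     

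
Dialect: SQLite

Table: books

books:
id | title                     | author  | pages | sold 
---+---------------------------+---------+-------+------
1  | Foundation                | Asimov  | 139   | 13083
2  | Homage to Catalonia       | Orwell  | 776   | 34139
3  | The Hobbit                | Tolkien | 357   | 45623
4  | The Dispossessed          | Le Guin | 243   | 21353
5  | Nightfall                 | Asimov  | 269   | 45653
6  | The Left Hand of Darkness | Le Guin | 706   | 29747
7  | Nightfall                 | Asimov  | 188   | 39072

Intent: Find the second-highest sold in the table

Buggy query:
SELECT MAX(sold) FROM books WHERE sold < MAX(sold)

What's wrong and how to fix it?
Bug: MAX(sold) on the right of the comparison is an aggregate-in-WHERE error

Fix: Put the inner MAX in a scalar subquery

Corrected query:
SELECT MAX(sold) FROM books WHERE sold < (SELECT MAX(sold) FROM books)

Result:
MAX(sold)
---------
45623    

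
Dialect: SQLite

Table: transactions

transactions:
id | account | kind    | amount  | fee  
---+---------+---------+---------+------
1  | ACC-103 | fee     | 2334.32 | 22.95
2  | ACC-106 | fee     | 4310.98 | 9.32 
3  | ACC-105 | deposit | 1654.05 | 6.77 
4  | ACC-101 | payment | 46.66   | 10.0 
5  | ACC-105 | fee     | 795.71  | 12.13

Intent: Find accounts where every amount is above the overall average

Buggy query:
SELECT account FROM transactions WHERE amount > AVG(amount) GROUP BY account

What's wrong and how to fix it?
Bug: AVG() is an aggregate; it can't sit directly in WHERE

Fix: Compute the overall average in a scalar subquery and compare each group's MIN against it in HAVING

Corrected query:
SELECT account FROM transactions GROUP BY account HAVING MIN(amount) > (SELECT AVG(amount) FROM transactions)

Result:
account
-------
ACC-103
ACC-106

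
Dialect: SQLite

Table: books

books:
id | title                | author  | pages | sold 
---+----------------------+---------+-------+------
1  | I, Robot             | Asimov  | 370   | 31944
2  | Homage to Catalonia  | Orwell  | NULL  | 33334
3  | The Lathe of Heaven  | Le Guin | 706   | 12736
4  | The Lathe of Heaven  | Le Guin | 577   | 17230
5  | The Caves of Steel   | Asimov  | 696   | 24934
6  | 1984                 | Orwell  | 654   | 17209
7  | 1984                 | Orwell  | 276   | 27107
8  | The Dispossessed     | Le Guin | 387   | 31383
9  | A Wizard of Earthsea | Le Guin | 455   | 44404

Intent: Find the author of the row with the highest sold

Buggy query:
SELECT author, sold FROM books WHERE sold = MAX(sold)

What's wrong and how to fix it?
Bug: WHERE is evaluated per row; an aggregate over the whole table isn't defined there

Fix: Use a subquery: WHERE sold = (SELECT MAX(sold) FROM books)

Corrected query:
SELECT author, sold FROM books WHERE sold = (SELECT MAX(sold) FROM books)

Result:
author  | sold 
--------+------
Le Guin | 44404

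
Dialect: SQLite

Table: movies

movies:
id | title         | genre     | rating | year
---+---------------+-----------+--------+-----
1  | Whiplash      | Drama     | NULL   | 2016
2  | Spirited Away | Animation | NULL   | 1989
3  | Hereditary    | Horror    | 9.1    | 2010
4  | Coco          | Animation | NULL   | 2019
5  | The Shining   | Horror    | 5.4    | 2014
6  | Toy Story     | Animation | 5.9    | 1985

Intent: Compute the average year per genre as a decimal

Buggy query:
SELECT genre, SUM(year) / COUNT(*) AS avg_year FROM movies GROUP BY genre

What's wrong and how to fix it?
Bug: SUM(year) and COUNT(*) are both integers; the division truncates the fractional part

Fix: Cast one side to REAL so the division keeps the fractional part

Corrected query:
SELECT genre, SUM(year) * 1.0 / COUNT(*) AS avg_year FROM movies GROUP BY genre

Result:
genre     | avg_year   
----------+------------
Animation | 1997.666667
Drama     | 2016       
Horror    | 2012       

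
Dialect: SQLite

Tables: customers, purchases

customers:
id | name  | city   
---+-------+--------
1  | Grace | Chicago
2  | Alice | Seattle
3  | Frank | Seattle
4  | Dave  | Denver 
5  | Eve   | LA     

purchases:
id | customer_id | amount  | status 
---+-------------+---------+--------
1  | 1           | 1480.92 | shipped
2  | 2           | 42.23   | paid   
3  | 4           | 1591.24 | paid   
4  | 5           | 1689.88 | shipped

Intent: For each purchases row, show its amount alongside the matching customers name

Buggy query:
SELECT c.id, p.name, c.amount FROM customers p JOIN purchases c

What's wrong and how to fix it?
Bug: Missing join condition: each purchases row is matched to all customers rows instead of just its own

Fix: Specify the join condition linking the foreign key to the parent id

Corrected query:
SELECT c.id, p.name, c.amount FROM customers p JOIN purchases c ON c.customer_id = p.id

Result:
id | name  | amount 
---+-------+--------
1  | Grace | 1480.92
2  | Alice | 42.23  
3  | Dave  | 1591.24
4  | Eve   | 1689.88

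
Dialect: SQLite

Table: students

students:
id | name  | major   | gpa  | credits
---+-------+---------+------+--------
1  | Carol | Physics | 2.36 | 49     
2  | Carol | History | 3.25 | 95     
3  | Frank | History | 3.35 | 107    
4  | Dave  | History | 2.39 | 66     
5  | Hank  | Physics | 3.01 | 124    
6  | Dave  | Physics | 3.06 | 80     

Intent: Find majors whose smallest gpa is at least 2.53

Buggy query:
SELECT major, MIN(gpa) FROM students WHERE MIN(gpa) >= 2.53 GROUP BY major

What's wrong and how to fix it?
Bug: MIN() in WHERE is a misuse of aggregate

Fix: Use HAVING for the per-group MIN condition

Corrected query:
SELECT major, MIN(gpa) FROM students GROUP BY major HAVING MIN(gpa) >= 2.53

Result:
(no rows)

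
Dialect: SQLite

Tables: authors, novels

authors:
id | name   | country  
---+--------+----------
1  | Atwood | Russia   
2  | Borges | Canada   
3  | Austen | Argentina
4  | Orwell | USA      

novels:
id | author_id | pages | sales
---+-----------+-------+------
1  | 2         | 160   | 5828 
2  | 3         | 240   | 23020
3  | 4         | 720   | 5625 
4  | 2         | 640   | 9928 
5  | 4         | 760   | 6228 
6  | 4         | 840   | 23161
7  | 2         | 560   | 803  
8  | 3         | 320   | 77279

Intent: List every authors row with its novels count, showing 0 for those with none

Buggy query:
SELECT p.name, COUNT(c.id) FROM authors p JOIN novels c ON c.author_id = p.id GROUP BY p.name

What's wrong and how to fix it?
Bug: INNER JOIN drops authors rows that have no matching novels rows

Fix: Switch to LEFT JOIN to retain unmatched parent rows

Corrected query:
SELECT p.name, COUNT(c.id) FROM authors p LEFT JOIN novels c ON c.author_id = p.id GROUP BY p.name

Result:
name   | COUNT(c.id)
-------+------------
Atwood | 0          
Austen | 2          
Borges | 3          
Orwell | 3          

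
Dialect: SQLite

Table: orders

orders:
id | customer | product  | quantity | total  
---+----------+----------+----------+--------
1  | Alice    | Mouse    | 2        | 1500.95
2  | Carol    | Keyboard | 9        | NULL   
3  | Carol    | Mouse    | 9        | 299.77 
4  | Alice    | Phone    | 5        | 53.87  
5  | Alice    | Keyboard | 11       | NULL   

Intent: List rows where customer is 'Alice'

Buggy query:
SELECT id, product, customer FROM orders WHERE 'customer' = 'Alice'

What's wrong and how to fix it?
Bug: Single quotes denote string literals in SQL; the column name is being compared as a constant string

Fix: Reference the column as customer without single quotes

Corrected query:
SELECT id, product, customer FROM orders WHERE customer = 'Alice'

Result:
id | product  | customer
---+----------+---------
1  | Mouse    | Alice   
4  | Phone    | Alice   
5  | Keyboard | Alice   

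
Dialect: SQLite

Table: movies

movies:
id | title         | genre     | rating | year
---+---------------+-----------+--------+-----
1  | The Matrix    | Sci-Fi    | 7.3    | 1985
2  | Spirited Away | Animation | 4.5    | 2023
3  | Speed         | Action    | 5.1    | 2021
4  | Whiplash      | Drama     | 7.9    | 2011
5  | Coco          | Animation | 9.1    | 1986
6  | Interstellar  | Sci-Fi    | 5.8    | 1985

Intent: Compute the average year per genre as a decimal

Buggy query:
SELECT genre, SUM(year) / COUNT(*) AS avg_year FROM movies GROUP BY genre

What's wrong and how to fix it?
Bug: Both operands are integers, so '/' performs integer division and truncates

Fix: Multiply by 1.0 (or CAST to REAL) to force floating-point division

Corrected query:
SELECT genre, SUM(year) * 1.0 / COUNT(*) AS avg_year FROM movies GROUP BY genre

Result:
genre     | avg_year
----------+---------
Action    | 2021    
Animation | 2004.5  
Drama     | 2011    
Sci-Fi    | 1985    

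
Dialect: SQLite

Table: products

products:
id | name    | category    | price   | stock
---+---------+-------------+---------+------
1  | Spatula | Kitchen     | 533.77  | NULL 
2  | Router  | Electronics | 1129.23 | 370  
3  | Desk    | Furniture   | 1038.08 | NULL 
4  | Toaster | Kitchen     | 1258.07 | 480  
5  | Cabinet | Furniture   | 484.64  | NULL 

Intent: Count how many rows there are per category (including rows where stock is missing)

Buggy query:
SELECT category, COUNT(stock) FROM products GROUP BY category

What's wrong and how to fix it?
Bug: COUNT(column) counts non-NULL values only; rows with NULL stock aren't counted

Fix: Use COUNT(*) to count all rows regardless of NULL

Corrected query:
SELECT category, COUNT(*) FROM products GROUP BY category

Result:
category    | COUNT(*)
------------+---------
Electronics | 1       
Furniture   | 2       
Kitchen     | 2       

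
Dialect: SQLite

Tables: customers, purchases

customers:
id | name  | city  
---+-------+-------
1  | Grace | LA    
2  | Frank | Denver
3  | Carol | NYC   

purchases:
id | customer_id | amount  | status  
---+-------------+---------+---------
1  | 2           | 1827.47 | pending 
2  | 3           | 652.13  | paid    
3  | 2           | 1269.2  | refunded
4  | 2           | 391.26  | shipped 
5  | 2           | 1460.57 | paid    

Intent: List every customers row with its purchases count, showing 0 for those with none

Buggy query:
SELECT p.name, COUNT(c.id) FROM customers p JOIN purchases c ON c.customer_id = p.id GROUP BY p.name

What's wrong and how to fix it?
Bug: An inner join excludes parents with zero children

Fix: Use LEFT JOIN so parents without children still appear (COUNT(c.id) gives 0)

Corrected query:
SELECT p.name, COUNT(c.id) FROM customers p LEFT JOIN purchases c ON c.customer_id = p.id GROUP BY p.name

Result:
name  | COUNT(c.id)
------+------------
Carol | 1          
Frank | 4          
Grace | 0          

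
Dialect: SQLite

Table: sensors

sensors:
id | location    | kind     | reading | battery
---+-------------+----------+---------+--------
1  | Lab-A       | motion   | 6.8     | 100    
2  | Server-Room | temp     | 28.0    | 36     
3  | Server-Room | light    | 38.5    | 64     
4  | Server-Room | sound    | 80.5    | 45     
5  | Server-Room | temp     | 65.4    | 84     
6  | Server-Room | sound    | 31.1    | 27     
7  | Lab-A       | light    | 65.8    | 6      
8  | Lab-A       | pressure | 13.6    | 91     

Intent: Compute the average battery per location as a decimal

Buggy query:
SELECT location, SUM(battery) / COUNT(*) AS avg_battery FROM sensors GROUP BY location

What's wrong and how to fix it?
Bug: Both operands are integers, so '/' performs integer division and truncates

Fix: Multiply by 1.0 (or CAST to REAL) to force floating-point division

Corrected query:
SELECT location, SUM(battery) * 1.0 / COUNT(*) AS avg_battery FROM sensors GROUP BY location

Result:
location    | avg_battery
------------+------------
Lab-A       | 65.666667  
Server-Room | 51.2       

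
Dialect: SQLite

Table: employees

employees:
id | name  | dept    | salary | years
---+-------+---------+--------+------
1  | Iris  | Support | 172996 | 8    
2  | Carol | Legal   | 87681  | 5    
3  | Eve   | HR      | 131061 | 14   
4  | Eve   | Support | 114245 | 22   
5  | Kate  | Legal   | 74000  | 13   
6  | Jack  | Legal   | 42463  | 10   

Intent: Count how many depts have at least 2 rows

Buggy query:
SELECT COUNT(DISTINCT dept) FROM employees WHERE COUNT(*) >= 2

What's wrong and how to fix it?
Bug: COUNT(*) cannot appear in WHERE; the per-group count doesn't exist yet

Fix: Group first with HAVING COUNT(*) >= 2, then COUNT the resulting groups

Corrected query:
SELECT COUNT(*) FROM (SELECT dept FROM employees GROUP BY dept HAVING COUNT(*) >= 2)

Result:
COUNT(*)
--------
2       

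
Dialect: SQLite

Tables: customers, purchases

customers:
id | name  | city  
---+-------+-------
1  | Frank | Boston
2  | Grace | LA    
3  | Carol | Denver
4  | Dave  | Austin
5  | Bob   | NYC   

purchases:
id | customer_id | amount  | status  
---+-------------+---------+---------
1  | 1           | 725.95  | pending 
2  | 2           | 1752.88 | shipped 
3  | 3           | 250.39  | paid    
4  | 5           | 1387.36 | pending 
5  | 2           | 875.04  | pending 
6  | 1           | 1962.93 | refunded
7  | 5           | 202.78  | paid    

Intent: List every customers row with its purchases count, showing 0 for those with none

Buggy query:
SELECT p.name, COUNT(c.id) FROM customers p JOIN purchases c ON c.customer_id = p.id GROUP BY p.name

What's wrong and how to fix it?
Bug: An inner join excludes parents with zero children

Fix: Use LEFT JOIN so parents without children still appear (COUNT(c.id) gives 0)

Corrected query:
SELECT p.name, COUNT(c.id) FROM customers p LEFT JOIN purchases c ON c.customer_id = p.id GROUP BY p.name

Result:
name  | COUNT(c.id)
------+------------
Bob   | 2          
Carol | 1          
Dave  | 0          
Frank | 2          
Grace | 2          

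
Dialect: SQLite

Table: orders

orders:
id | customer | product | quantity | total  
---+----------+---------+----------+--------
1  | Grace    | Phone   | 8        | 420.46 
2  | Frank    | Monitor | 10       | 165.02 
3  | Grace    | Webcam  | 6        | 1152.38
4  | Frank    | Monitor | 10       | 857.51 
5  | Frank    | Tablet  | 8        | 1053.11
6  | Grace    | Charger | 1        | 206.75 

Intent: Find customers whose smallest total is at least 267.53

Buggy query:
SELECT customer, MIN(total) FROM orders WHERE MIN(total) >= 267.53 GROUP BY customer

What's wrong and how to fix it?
Bug: Aggregates like MIN are computed per group after WHERE runs

Fix: Replace WHERE with HAVING after the GROUP BY

Corrected query:
SELECT customer, MIN(total) FROM orders GROUP BY customer HAVING MIN(total) >= 267.53

Result:
(no rows)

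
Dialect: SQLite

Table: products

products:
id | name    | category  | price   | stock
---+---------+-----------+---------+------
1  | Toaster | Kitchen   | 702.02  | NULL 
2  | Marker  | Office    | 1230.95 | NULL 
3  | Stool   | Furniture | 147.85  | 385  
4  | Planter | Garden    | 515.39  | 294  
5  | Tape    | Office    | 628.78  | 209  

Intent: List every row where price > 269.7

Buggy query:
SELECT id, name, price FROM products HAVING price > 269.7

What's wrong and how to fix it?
Bug: HAVING filters the output of aggregation, but this query has no GROUP BY and no aggregate functions, so SQLite rejects it (HAVING clause on a non-aggregate query); the condition here is per row

Fix: Use WHERE for row-level filtering

Corrected query:
SELECT id, name, price FROM products WHERE price > 269.7

Result:
id | name    | price  
---+---------+--------
1  | Toaster | 702.02 
2  | Marker  | 1230.95
4  | Planter | 515.39 
5  | Tape    | 628.78 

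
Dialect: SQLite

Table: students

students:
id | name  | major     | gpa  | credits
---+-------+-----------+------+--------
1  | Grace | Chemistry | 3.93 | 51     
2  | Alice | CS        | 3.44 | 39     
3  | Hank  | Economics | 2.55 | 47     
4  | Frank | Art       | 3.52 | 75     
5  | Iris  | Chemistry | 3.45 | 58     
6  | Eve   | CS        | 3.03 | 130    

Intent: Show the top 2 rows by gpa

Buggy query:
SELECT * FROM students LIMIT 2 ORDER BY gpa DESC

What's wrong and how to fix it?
Bug: LIMIT must come after ORDER BY

Fix: Swap the clauses: ORDER BY first, then LIMIT

Corrected query:
SELECT * FROM students ORDER BY gpa DESC LIMIT 2

Result:
id | name  | major     | gpa  | credits
---+-------+-----------+------+--------
1  | Grace | Chemistry | 3.93 | 51     
4  | Frank | Art       | 3.52 | 75     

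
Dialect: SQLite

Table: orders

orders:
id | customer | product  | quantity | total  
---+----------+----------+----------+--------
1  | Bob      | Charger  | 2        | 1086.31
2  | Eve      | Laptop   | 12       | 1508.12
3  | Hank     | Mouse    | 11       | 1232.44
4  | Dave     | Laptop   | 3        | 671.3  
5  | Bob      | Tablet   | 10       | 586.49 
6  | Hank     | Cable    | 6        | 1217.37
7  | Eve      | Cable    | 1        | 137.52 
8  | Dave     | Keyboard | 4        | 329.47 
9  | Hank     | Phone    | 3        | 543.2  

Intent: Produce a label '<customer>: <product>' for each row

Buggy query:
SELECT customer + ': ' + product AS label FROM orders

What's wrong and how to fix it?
Bug: SQLite uses || for string concatenation; + coerces text to numbers (yielding 0)

Fix: Use the || operator for string concatenation

Corrected query:
SELECT customer || ': ' || product AS label FROM orders

Result:
label         
--------------
Bob: Charger  
Eve: Laptop   
Hank: Mouse   
Dave: Laptop  
Bob: Tablet   
Hank: Cable   
Eve: Cable    
Dave: Keyboard
Hank: Phone   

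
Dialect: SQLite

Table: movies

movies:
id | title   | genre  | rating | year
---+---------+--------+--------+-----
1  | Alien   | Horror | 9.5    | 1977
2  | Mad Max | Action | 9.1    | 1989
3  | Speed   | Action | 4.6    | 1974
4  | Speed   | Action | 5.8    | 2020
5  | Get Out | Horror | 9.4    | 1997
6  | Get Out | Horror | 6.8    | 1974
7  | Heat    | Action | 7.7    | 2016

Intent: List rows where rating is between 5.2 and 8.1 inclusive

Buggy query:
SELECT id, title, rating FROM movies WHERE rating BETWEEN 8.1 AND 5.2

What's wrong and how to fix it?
Bug: BETWEEN expects the lower bound first; with 8.1 AND 5.2 the range is empty

Fix: Swap the bounds so the smaller value comes first

Corrected query:
SELECT id, title, rating FROM movies WHERE rating BETWEEN 5.2 AND 8.1

Result:
id | title   | rating
---+---------+-------
4  | Speed   | 5.8   
6  | Get Out | 6.8   
7  | Heat    | 7.7   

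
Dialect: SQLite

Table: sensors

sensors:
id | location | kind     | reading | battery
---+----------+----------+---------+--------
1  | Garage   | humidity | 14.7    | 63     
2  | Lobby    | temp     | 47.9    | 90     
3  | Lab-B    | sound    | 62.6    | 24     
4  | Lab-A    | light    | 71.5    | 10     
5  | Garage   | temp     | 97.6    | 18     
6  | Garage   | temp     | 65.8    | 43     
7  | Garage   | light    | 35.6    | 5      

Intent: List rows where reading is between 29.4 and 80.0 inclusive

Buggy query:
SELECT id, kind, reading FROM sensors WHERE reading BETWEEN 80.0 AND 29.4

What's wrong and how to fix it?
Bug: The bounds are reversed; BETWEEN a AND b requires a <= b to match anything

Fix: Swap the bounds so the smaller value comes first

Corrected query:
SELECT id, kind, reading FROM sensors WHERE reading BETWEEN 29.4 AND 80.0

Result:
id | kind  | reading
---+-------+--------
2  | temp  | 47.9   
3  | sound | 62.6   
4  | light | 71.5   
6  | temp  | 65.8   
7  | light | 35.6   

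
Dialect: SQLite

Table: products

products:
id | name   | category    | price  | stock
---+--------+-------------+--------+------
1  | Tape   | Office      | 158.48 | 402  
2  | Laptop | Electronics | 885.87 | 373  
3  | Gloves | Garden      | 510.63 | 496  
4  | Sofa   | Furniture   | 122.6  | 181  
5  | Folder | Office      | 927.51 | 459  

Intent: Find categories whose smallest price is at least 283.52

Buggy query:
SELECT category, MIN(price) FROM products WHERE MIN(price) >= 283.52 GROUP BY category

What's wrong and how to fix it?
Bug: MIN() in WHERE is a misuse of aggregate

Fix: Use HAVING for the per-group MIN condition

Corrected query:
SELECT category, MIN(price) FROM products GROUP BY category HAVING MIN(price) >= 283.52

Result:
category    | MIN(price)
------------+-----------
Electronics | 885.87    
Garden      | 510.63    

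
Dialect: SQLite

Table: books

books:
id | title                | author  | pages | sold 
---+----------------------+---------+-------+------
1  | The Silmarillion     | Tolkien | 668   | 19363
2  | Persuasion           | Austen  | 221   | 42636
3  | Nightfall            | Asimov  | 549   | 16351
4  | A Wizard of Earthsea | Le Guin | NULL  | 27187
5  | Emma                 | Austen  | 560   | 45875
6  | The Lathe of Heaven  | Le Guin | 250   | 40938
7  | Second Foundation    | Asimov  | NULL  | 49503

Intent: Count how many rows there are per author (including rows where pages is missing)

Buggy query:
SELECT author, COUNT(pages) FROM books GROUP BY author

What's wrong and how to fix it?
Bug: COUNT(column) counts non-NULL values only; rows with NULL pages aren't counted

Fix: Replace COUNT(pages) with COUNT(*)

Corrected query:
SELECT author, COUNT(*) FROM books GROUP BY author

Result:
author  | COUNT(*)
--------+---------
Asimov  | 2       
Austen  | 2       
Le Guin | 2       
Tolkien | 1       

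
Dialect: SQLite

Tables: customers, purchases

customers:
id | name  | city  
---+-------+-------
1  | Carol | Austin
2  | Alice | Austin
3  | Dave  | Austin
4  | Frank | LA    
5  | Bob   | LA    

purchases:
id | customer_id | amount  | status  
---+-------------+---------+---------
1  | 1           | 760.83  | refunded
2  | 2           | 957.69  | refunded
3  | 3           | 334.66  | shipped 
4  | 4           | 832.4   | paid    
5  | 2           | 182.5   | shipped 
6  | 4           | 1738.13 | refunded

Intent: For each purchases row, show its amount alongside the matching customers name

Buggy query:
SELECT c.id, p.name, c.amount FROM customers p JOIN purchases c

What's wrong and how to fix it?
Bug: JOIN with no ON clause produces a cartesian product; every purchases row pairs with every customers row

Fix: Specify the join condition linking the foreign key to the parent id

Corrected query:
SELECT c.id, p.name, c.amount FROM customers p JOIN purchases c ON c.customer_id = p.id

Result:
id | name  | amount 
---+-------+--------
1  | Carol | 760.83 
2  | Alice | 957.69 
3  | Dave  | 334.66 
4  | Frank | 832.4  
5  | Alice | 182.5  
6  | Frank | 1738.13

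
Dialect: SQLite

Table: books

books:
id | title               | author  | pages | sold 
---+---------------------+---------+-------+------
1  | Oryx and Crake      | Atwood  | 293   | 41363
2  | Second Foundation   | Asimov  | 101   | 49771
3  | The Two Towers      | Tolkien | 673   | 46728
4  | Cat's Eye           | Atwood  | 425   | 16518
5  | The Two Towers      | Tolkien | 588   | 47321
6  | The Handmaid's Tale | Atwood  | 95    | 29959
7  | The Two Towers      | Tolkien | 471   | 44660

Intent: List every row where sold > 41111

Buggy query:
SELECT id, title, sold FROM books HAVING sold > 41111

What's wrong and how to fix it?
Bug: This is a non-aggregate query (no GROUP BY, no aggregates), so in SQLite the HAVING clause is invalid here; a row-level condition belongs in WHERE

Fix: Use WHERE for row-level filtering

Corrected query:
SELECT id, title, sold FROM books WHERE sold > 41111

Result:
id | title             | sold 
---+-------------------+------
1  | Oryx and Crake    | 41363
2  | Second Foundation | 49771
3  | The Two Towers    | 46728
5  | The Two Towers    | 47321
7  | The Two Towers    | 44660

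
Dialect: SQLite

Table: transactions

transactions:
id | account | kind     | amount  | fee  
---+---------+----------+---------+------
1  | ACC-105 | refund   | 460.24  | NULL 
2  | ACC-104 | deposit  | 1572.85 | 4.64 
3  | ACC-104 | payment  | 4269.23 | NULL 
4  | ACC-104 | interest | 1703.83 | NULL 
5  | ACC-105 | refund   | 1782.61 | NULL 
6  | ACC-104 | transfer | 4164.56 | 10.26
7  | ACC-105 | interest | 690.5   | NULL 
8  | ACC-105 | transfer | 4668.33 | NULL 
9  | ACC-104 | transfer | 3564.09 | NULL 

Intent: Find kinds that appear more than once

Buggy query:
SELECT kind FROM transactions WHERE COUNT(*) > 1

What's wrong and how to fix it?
Bug: COUNT(*) is an aggregate and cannot be used in WHERE

Fix: GROUP BY kind, then filter groups with HAVING COUNT(*) > 1

Corrected query:
SELECT kind FROM transactions GROUP BY kind HAVING COUNT(*) > 1

Result:
kind    
--------
interest
refund  
transfer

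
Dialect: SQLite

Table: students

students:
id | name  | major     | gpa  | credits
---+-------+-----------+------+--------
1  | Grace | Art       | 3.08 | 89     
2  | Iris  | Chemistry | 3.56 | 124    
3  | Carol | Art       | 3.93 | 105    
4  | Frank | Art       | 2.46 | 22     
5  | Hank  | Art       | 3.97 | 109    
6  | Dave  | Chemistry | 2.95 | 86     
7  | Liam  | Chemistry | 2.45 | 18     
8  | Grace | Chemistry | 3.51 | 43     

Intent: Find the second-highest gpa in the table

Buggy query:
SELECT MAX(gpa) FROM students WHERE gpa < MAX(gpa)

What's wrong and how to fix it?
Bug: The inner MAX is an aggregate inside WHERE, which is not allowed

Fix: Compute the overall MAX in a subquery, then take MAX of rows below it

Corrected query:
SELECT MAX(gpa) FROM students WHERE gpa < (SELECT MAX(gpa) FROM students)

Result:
MAX(gpa)
--------
3.93    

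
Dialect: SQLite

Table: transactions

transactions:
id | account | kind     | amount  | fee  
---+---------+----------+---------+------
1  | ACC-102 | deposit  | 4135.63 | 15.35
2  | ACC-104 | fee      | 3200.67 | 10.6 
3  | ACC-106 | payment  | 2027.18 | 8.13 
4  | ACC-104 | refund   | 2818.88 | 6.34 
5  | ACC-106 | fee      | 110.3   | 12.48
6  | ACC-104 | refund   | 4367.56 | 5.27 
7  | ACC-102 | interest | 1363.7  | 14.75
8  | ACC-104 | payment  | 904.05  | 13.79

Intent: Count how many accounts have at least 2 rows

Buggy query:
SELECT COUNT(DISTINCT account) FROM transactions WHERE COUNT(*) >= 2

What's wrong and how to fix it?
Bug: COUNT(*) cannot appear in WHERE; the per-group count doesn't exist yet

Fix: Group first with HAVING COUNT(*) >= 2, then COUNT the resulting groups

Corrected query:
SELECT COUNT(*) FROM (SELECT account FROM transactions GROUP BY account HAVING COUNT(*) >= 2)

Result:
COUNT(*)
--------
3       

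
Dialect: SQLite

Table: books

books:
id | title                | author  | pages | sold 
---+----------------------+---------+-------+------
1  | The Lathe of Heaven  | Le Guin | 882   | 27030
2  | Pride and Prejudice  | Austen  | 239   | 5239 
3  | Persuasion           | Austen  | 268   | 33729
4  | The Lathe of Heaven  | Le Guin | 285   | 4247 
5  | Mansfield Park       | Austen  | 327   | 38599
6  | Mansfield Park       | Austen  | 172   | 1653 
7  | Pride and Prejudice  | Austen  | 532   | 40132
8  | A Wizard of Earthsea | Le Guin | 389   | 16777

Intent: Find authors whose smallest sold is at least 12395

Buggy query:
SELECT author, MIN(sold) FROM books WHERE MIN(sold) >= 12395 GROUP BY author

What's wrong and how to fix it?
Bug: MIN() in WHERE is a misuse of aggregate

Fix: Replace WHERE with HAVING after the GROUP BY

Corrected query:
SELECT author, MIN(sold) FROM books GROUP BY author HAVING MIN(sold) >= 12395

Result:
(no rows)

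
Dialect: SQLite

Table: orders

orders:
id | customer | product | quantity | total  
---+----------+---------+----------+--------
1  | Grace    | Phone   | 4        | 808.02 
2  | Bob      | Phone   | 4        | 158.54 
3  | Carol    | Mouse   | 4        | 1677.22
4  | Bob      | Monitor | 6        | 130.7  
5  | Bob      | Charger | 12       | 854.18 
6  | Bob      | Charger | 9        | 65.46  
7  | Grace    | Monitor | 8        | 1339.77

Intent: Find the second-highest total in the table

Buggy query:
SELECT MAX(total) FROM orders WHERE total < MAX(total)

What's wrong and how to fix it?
Bug: MAX(total) on the right of the comparison is an aggregate-in-WHERE error

Fix: Compute the overall MAX in a subquery, then take MAX of rows below it

Corrected query:
SELECT MAX(total) FROM orders WHERE total < (SELECT MAX(total) FROM orders)

Result:
MAX(total)
----------
1339.77   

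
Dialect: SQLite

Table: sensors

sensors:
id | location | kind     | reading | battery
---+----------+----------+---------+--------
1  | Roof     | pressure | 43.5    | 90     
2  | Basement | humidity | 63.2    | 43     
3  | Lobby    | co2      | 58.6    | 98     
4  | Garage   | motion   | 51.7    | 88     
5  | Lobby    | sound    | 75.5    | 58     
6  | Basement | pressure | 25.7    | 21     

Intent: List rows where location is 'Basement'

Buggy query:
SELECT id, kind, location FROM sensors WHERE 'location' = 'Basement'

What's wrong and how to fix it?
Bug: Single quotes denote string literals in SQL; the column name is being compared as a constant string

Fix: Remove the quotes around the column name (or use double quotes for an identifier)

Corrected query:
SELECT id, kind, location FROM sensors WHERE location = 'Basement'

Result:
id | kind     | location
---+----------+---------
2  | humidity | Basement
6  | pressure | Basement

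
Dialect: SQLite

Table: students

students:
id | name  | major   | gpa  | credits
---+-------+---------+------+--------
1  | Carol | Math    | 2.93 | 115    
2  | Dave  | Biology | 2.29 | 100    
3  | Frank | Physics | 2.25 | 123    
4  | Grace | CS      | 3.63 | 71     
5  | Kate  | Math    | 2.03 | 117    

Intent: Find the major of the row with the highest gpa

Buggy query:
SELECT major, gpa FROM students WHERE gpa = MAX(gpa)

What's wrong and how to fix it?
Bug: MAX(gpa) is an aggregate and cannot be used directly in WHERE

Fix: Wrap MAX in a scalar subquery so WHERE compares against a single value

Corrected query:
SELECT major, gpa FROM students WHERE gpa = (SELECT MAX(gpa) FROM students)

Result:
major | gpa 
------+-----
CS    | 3.63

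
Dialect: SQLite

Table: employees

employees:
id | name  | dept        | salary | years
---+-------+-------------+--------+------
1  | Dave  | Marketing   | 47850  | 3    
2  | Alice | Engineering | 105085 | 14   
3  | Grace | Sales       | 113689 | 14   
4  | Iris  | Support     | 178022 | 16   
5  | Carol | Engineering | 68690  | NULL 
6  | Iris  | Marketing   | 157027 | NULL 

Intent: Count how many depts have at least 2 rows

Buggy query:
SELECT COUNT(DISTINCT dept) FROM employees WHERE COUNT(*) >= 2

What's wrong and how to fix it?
Bug: WHERE filters individual rows, not groups, so a group-level COUNT is invalid there

Fix: Group first with HAVING COUNT(*) >= 2, then COUNT the resulting groups

Corrected query:
SELECT COUNT(*) FROM (SELECT dept FROM employees GROUP BY dept HAVING COUNT(*) >= 2)

Result:
COUNT(*)
--------
2       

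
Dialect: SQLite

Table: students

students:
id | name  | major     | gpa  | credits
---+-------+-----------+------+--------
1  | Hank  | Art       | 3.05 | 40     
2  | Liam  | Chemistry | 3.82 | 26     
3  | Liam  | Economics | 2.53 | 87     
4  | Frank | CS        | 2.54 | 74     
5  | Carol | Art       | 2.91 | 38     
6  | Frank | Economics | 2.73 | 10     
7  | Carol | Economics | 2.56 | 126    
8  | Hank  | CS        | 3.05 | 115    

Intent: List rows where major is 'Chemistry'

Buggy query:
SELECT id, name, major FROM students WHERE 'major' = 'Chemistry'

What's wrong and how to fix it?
Bug: 'major' in single quotes is a string literal, not the column; the comparison is literal-vs-literal and never true

Fix: Remove the quotes around the column name (or use double quotes for an identifier)

Corrected query:
SELECT id, name, major FROM students WHERE major = 'Chemistry'

Result:
id | name | major    
---+------+----------
2  | Liam | Chemistry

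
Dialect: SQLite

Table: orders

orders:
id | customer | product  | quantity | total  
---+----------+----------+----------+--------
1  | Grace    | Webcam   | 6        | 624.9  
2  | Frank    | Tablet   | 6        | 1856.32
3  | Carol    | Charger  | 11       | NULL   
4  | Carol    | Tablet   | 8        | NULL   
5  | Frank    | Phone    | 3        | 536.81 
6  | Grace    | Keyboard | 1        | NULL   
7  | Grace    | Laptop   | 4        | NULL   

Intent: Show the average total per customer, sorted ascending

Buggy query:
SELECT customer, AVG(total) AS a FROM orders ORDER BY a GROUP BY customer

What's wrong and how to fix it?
Bug: ORDER BY appears before GROUP BY; SQL clause order requires GROUP BY first

Fix: Reorder: SELECT … FROM … GROUP BY … ORDER BY …

Corrected query:
SELECT customer, AVG(total) AS a FROM orders GROUP BY customer ORDER BY a

Result:
customer | a       
---------+---------
Carol    | NULL    
Grace    | 624.9   
Frank    | 1196.565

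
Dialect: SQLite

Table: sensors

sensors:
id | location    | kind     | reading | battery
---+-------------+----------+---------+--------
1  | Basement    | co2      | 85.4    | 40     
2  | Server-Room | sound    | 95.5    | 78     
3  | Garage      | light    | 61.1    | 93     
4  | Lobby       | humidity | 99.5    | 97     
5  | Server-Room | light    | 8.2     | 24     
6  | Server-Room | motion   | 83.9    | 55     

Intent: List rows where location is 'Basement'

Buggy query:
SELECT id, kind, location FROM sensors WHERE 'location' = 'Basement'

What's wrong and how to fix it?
Bug: Single quotes denote string literals in SQL; the column name is being compared as a constant string

Fix: Remove the quotes around the column name (or use double quotes for an identifier)

Corrected query:
SELECT id, kind, location FROM sensors WHERE location = 'Basement'

Result:
id | kind | location
---+------+---------
1  | co2  | Basement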